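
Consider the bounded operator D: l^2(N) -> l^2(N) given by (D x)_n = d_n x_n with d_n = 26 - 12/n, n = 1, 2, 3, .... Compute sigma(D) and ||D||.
sigma(D) = {26 - 12/n : n ≥ 1} ∪ {26}; ||D|| = 26

A bounded diagonal operator on l^2 with diagonal entries d_n has spectrum equal to the closure of {d_n : n ≥ 1}: every d_n is an eigenvalue (with eigenvector e_n), so {d_n} ⊂ sigma(D); the spectrum is closed, so its closure is too; and for lambda not in the closure, (D - lambda I) has bounded inverse (the diagonal entries 1/(d_n - lambda) are bounded). For our sequence d_n = 26 - 12/n, n = 1, 2, 3, ...:
  - {d_n} = {26 - 12/n : n ≥ 1}; the only limit point is 26
  - closure = {26 - 12/n : n ≥ 1} ∪ {26}
For the norm: a diagonal operator has ||D|| = sup_n |d_n|. Here d_n = 26 - 12/n increases monotonically from d_1 = 14 toward 26, with all terms in [14, 26); so sup_n |d_n| = 26 (the supremum is the limit, not attained). So ||D|| = 26.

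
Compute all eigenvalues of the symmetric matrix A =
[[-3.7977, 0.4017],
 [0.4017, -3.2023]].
sigma(A) ≈ {-4, -3}

A is real symmetric, so its spectrum consists of real eigenvalues. Expanding the characteristic polynomial of the displayed matrix gives
  det(λ I - A) = p(λ) = λ^2 + (7)λ + (12).
Solving p(λ) = 0 yields eigenvalues ≈ -4, -3. (A is shown rounded to 4 decimals, so these recover the underlying integer eigenvalues to within that precision.)
Verification: the trace of A = -7 equals the sum of eigenvalues -7, and det(A) ≈ 12.0000 matches the eigenvalue product 12.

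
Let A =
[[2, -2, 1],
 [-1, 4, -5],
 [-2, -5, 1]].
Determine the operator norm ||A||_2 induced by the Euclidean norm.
||A||_2 ≈ 8.0306 (= sqrt(largest eigenvalue of A^T A))

||A||_2 = sigma_max(A) = sqrt(lambda_max(A^T A)). Form the symmetric matrix M = A^T A =
[[9, 2, 5],
 [2, 45, -27],
 [5, -27, 27]].
Its characteristic polynomial (trace, sum of principal 2x2 minors, determinant of M give the coefficients) is
  p(λ) = det(λ I - M) = λ^3 - 81λ^2 + 1105λ - 2601.
No integer candidate from the rational root theorem (±divisors of 2601) is a root, so the roots are irrational. The cubic discriminant is Δ = 1092887024 > 0, so there are three distinct real roots. p(2) = -707 and p(3) = 12 have opposite signs, so a root lies in (2, 3); Newton's method refines it to λ ≈ 2.9815. p(13) = 272 and p(14) = -263 have opposite signs, so a root lies in (13, 14); Newton's method refines it to λ ≈ 13.5273. p(64) = -1513 and p(65) = 1624 have opposite signs, so a root lies in (64, 65); Newton's method refines it to λ ≈ 64.4913. Check (Vieta): the three roots sum to 81, matching tr M = 81.
So the eigenvalues of A^T A are ≈ 2.9815, 13.5273, 64.4913 (all ≥ 0, as they must be for A^T A). The largest is λ_max ≈ 64.4913, hence ||A||_2 = sqrt(λ_max) ≈ 8.0306.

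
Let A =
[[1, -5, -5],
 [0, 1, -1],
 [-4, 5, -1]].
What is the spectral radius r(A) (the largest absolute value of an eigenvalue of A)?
r(A) ≈ 4.4361

The eigenvalues of A are the roots of its characteristic polynomial. With M = A (coefficients from the trace, the sum of principal 2x2 minors, and det A):
  p(λ) = det(λ I - M) = λ^3 - λ^2 - 16λ + 36.
No integer candidate from the rational root theorem (±divisors of 36) is a root, so the roots are irrational. The cubic discriminant is Δ = -7840 < 0, so there is one real root and a complex-conjugate pair. p(-5) = -34 and p(-4) = 20 have opposite signs, so a root lies in (-5, -4); Newton's method refines it to λ ≈ -4.4361. Dividing out (λ - (-4.4361)) leaves approximately λ^2 - 5.4361λ + 8.1152. For λ^2 - 5.4361λ + 8.1152 the discriminant is -2.9095. It is negative, so the remaining roots are the complex-conjugate pair λ ≈ 2.7181 ± 0.8529i. Their product equals the constant term, so |λ|^2 ≈ 8.1152 and |λ| ≈ 2.8487.
Thus the eigenvalues (to 4 decimals) are -4.4361 (modulus 4.4361); 2.7181 ± 0.8529i (modulus 2.8487). The spectral radius is the largest modulus: r(A) ≈ 4.4361. (Cross-check: r(A) ≤ ||A||_2 ≈ 8.434; equality holds whenever A is normal, though it can also hold for some non-normal A.)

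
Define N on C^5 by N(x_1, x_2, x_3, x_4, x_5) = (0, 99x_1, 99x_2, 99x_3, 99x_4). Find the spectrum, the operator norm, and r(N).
sigma(N) = {0}; ||N|| = 99; r(N) = 0. (N is nilpotent with N^5 = 0.)

On C^5, N is a strictly lower-triangular matrix with 99 on the subdiagonal and zeros elsewhere, so its characteristic polynomial is lambda^5 and every eigenvalue is 0: sigma(N) = {0}. For the operator norm, N e_i = 99e_{i+1} for i = 1, ..., 4 and N e_5 = 0, so the singular values of N are 99 (with multiplicity 4) and 0; hence ||N|| = 99. The spectral radius r(N) = max|lambda| = 0. Note ||N|| > r(N) — characteristic of non-normal nilpotent operators. Indeed N^5 = 0.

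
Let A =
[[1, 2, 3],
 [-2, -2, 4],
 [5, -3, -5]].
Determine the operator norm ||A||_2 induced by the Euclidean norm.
||A||_2 ≈ 8.7102 (= sqrt(largest eigenvalue of A^T A))

||A||_2 = sigma_max(A) = sqrt(lambda_max(A^T A)). Form the symmetric matrix M = A^T A =
[[30, -9, -30],
 [-9, 17, 13],
 [-30, 13, 50]].
Its characteristic polynomial (trace, sum of principal 2x2 minors, determinant of M give the coefficients) is
  p(λ) = det(λ I - M) = λ^3 - 97λ^2 + 1710λ - 8100.
No integer candidate from the rational root theorem (±divisors of 8100) is a root, so the roots are irrational. The cubic discriminant is Δ = 353783700 > 0, so there are three distinct real roots. p(8) = -116 and p(9) = 162 have opposite signs, so a root lies in (8, 9); Newton's method refines it to λ ≈ 8.358. p(12) = 180 and p(13) = -66 have opposite signs, so a root lies in (12, 13); Newton's method refines it to λ ≈ 12.7738. p(75) = -3600 and p(76) = 564 have opposite signs, so a root lies in (75, 76); Newton's method refines it to λ ≈ 75.8681. Check (Vieta): the three roots sum to 97, matching tr M = 97.
So the eigenvalues of A^T A are ≈ 8.358, 12.7738, 75.8681 (all ≥ 0, as they must be for A^T A). The largest is λ_max ≈ 75.8681, hence ||A||_2 = sqrt(λ_max) ≈ 8.7102.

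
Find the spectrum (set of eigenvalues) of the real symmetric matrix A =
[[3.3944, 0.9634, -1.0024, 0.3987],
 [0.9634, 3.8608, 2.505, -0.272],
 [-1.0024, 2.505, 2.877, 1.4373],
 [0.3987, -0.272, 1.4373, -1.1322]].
sigma(A) ≈ {-2, 1, 4, 6}

A is real symmetric, so its spectrum consists of real eigenvalues. Expanding the characteristic polynomial of the displayed matrix gives
  det(λ I - A) = p(λ) = λ^4 + (-9)λ^3 + (12)λ^2 + (44.0011)λ + (-48.0012).
Solving p(λ) = 0 yields eigenvalues ≈ -2, 1, 4, 6. (A is shown rounded to 4 decimals, so these recover the underlying integer eigenvalues to within that precision.)
Verification: the trace of A = 9 equals the sum of eigenvalues 9, and det(A) ≈ -48.0012 matches the eigenvalue product -48.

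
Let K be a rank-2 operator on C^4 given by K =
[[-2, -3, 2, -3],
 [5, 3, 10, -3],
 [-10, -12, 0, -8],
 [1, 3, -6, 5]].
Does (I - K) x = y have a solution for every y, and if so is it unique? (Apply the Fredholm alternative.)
(I - K) is invertible (det(I - K) = 113 ≠ 0), so for every y in C^4 the equation (I - K) x = y has a unique solution.

K has rank 2 and factors as K = U V^T = u1 v1^T + u2 v2^T with u1 = (0, 3, -2, -1), v1 = (3, 3, 2, 1), u2 = (-1, -2, -2, 2), v2 = (2, 3, -2, 3) (multiplying out reproduces the displayed K). The nonzero eigenvalues of U V^T coincide with those of the 2 x 2 matrix G = V^T U = [[v1·u1, v1·u2], [v2·u1, v2·u2]] = [[4, -11], [10, 2]], and by the Sylvester determinant identity det(I_4 - U V^T) = det(I_2 - V^T U) = det([[-3, 11], [-10, -1]]) = (-3)(-1) - (11)(-10) = 113. (Direct check: I - K =
[[3, 3, -2, 3],
 [-5, -2, -10, 3],
 [10, 12, 1, 8],
 [-1, -3, 6, -4]]
has determinant 113.) The finite-dimensional Fredholm alternative says: either (I - K) is invertible, or ker(I - K) ≠ {0} and then range(I - K) = ker((I - K)^*)^⊥, with dim ker(I - K) = dim ker((I - K)^*). Since det(I - K) ≠ 0, 1 is not an eigenvalue of K and ker(I - K) = {0}, so we are in the first case: for every y there is a unique x = (I - K)^(-1) y. (Explicitly, by the Woodbury identity, (I - U V^T)^(-1) = I + U (I_2 - G)^(-1) V^T.)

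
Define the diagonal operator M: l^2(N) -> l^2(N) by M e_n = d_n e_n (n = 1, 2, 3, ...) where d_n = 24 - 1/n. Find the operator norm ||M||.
||M|| = 24

For a diagonal operator on l^2 with entries d_n, ||M|| = sup_n |d_n|. Here d_1 = 23, d_2 = 47/2, ..., and d_n = 24 - 1/n increases monotonically toward 24. All terms lie in [23, 24), so |d_n| = d_n and the supremum is the limit 24, which is not attained by any individual d_n. Hence ||M|| = 24.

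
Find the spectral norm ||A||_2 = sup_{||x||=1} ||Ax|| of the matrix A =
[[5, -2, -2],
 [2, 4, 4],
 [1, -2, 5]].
||A||_2 ≈ 7.0066 (= sqrt(largest eigenvalue of A^T A))

||A||_2 = sigma_max(A) = sqrt(lambda_max(A^T A)). Form the symmetric matrix M = A^T A =
[[30, -4, 3],
 [-4, 24, 10],
 [3, 10, 45]].
Its characteristic polynomial (trace, sum of principal 2x2 minors, determinant of M give the coefficients) is
  p(λ) = det(λ I - M) = λ^3 - 99λ^2 + 3025λ - 28224.
No integer candidate from the rational root theorem (±divisors of 28224) is a root, so the roots are irrational. The cubic discriminant is Δ = 54677669 > 0, so there are three distinct real roots. p(18) = -18 and p(19) = 371 have opposite signs, so a root lies in (18, 19); Newton's method refines it to λ ≈ 18.0418. p(31) = 203 and p(32) = -32 have opposite signs, so a root lies in (31, 32); Newton's method refines it to λ ≈ 31.8659. p(49) = -49 and p(50) = 526 have opposite signs, so a root lies in (49, 50); Newton's method refines it to λ ≈ 49.0924. Check (Vieta): the three roots sum to 99, matching tr M = 99.
So the eigenvalues of A^T A are ≈ 18.0418, 31.8659, 49.0924 (all ≥ 0, as they must be for A^T A). The largest is λ_max ≈ 49.0924, hence ||A||_2 = sqrt(λ_max) ≈ 7.0066.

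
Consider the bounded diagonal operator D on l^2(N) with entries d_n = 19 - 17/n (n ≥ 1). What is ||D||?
||D|| = 19

For a diagonal operator on l^2 with entries d_n, ||D|| = sup_n |d_n|. Here d_1 = 2, d_2 = 21/2, ..., and d_n = 19 - 17/n increases monotonically toward 19. All terms lie in [2, 19), so |d_n| = d_n and the supremum is the limit 19, which is not attained by any individual d_n. Hence ||D|| = 19.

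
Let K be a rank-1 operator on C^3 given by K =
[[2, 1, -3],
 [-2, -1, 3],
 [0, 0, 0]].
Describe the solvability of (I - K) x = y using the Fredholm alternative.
(I - K) is singular (det(I - K) = 0, i.e. 1 ∈ sigma(K)). (I - K) x = y is solvable iff y ⊥ ker((I - K)^*) = span{(2, 1, -3)}, i.e. iff 2y_1 + y_2 - 3y_3 = 0. When solvable, the solutions are x = y + c·(1, -1, 0), c arbitrary (ker(I - K) = span{(1, -1, 0)}, dimension 1).

K has rank 1, so it is an outer product K = u v^T: every row of K is a multiple of one row vector. Reading off the entries, u = (1, -1, 0) and v = (2, 1, -3) (row i of K equals u_i·v^T). A rank-one matrix u v^T satisfies K u = u (v·u) and kills the (2)-dimensional subspace v^⊥, so its characteristic polynomial is lambda^2 (lambda - v·u) with v·u = tr K = 1. Hence the eigenvalues of I - K are 1 (multiplicity 2) and 1 - (1) = 0, so det(I - K) = 0. (Direct check: I - K =
[[-1, -1, 3],
 [2, 2, -3],
 [0, 0, 1]]
has determinant 0.) So 1 is an eigenvalue of K and (I - K) is not invertible. The finite-dimensional Fredholm alternative says: either (I - K) is invertible, or ker(I - K) ≠ {0} and then range(I - K) = ker((I - K)^*)^⊥, with dim ker(I - K) = dim ker((I - K)^*). We are in the second case, so we need both kernels. Kernel of I - K: (I - K) u = u - u (v·u) = u - u = 0, so ker(I - K) = span{u} = span{(1, -1, 0)} (it is exactly 1-dimensional because rank(I - K) = 2). Kernel of the adjoint: K is real, so (I - K)^* = I - K^T = I - v u^T, and (I - v u^T) v = v - v (u·v) = 0; hence ker((I - K)^*) = span{v} = span{(2, 1, -3)}. Therefore (I - K) x = y is solvable iff <y, v> = 0, i.e. iff 2y_1 + y_2 - 3y_3 = 0. When this holds, K y = u (v·y) = 0, so (I - K) y = y and x = y is a particular solution; the full solution set is the line x = y + c·u = y + c·(1, -1, 0), c ∈ C.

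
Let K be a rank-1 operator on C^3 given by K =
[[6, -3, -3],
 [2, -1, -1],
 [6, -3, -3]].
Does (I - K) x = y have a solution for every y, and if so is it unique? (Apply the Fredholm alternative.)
(I - K) is invertible (det(I - K) = -1 ≠ 0), so for every y in C^3 the equation (I - K) x = y has a unique solution.

K has rank 1, so it is an outer product K = u v^T: every row of K is a multiple of one row vector. Reading off the entries, u = (3, 1, 3) and v = (2, -1, -1) (row i of K equals u_i·v^T). A rank-one matrix u v^T satisfies K u = u (v·u) and kills the (2)-dimensional subspace v^⊥, so its characteristic polynomial is lambda^2 (lambda - v·u) with v·u = tr K = 2. Hence the eigenvalues of I - K are 1 (multiplicity 2) and 1 - (2) = -1, so det(I - K) = -1. (Direct check: I - K =
[[-5, 3, 3],
 [-2, 2, 1],
 [-6, 3, 4]]
has determinant -1.) The finite-dimensional Fredholm alternative says: either (I - K) is invertible, or ker(I - K) ≠ {0} and then range(I - K) = ker((I - K)^*)^⊥, with dim ker(I - K) = dim ker((I - K)^*). Since det(I - K) ≠ 0, 1 is not an eigenvalue of K and ker(I - K) = {0}, so we are in the first case: for every y there is a unique x = (I - K)^(-1) y. Explicitly, by the Sherman–Morrison formula, (I - u v^T)^(-1) = I + u v^T/(1 - v·u), i.e. (I - K)^(-1) = I - K.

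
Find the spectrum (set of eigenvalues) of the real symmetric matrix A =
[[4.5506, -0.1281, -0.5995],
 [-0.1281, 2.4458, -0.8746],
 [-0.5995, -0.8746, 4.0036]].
sigma(A) ≈ {2, 4, 5}

A is real symmetric, so its spectrum consists of real eigenvalues. Expanding the characteristic polynomial of the displayed matrix gives
  det(λ I - A) = p(λ) = λ^3 + (-11)λ^2 + (38)λ + (-40).
Solving p(λ) = 0 yields eigenvalues ≈ 2, 4, 5. (A is shown rounded to 4 decimals, so these recover the underlying integer eigenvalues to within that precision.)
Verification: the trace of A = 11 equals the sum of eigenvalues 11, and det(A) ≈ 39.9996 matches the eigenvalue product 40.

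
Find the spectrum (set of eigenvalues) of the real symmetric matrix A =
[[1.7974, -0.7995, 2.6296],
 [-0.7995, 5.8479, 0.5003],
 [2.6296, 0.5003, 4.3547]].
sigma(A) ≈ {0, 6} (6 with multiplicity 2)

A is real symmetric, so its spectrum consists of real eigenvalues. Expanding the characteristic polynomial of the displayed matrix gives
  det(λ I - A) = p(λ) = λ^3 + (-12)λ^2 + (36)λ + (0.0018).
Solving p(λ) = 0 yields eigenvalues ≈ 0, 6, 6. (A is shown rounded to 4 decimals, so these recover the underlying integer eigenvalues to within that precision.)
Verification: the trace of A = 12 equals the sum of eigenvalues 12, and det(A) ≈ -0.0018 matches the eigenvalue product 0.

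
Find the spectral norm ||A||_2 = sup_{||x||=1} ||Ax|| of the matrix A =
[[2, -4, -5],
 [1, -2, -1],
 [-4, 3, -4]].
||A||_2 ≈ 7.1079 (= sqrt(largest eigenvalue of A^T A))

||A||_2 = sigma_max(A) = sqrt(lambda_max(A^T A)). Form the symmetric matrix M = A^T A =
[[21, -22, 5],
 [-22, 29, 10],
 [5, 10, 42]].
Its characteristic polynomial (trace, sum of principal 2x2 minors, determinant of M give the coefficients) is
  p(λ) = det(λ I - M) = λ^3 - 92λ^2 + 2100λ - 225.
No integer candidate from the rational root theorem (±divisors of 225) is a root, so the roots are irrational. The cubic discriminant is Δ = 362513925 > 0, so there are three distinct real roots. p(0) = -225 and p(1) = 1784 have opposite signs, so a root lies in (0, 1); Newton's method refines it to λ ≈ 0.1076. p(41) = 144 and p(42) = -225 have opposite signs, so a root lies in (41, 42); Newton's method refines it to λ ≈ 41.3698. p(50) = -225 and p(51) = 234 have opposite signs, so a root lies in (50, 51); Newton's method refines it to λ ≈ 50.5225. Check (Vieta): the three roots sum to 92, matching tr M = 92.
So the eigenvalues of A^T A are ≈ 0.1076, 41.3698, 50.5225 (all ≥ 0, as they must be for A^T A). The largest is λ_max ≈ 50.5225, hence ||A||_2 = sqrt(λ_max) ≈ 7.1079.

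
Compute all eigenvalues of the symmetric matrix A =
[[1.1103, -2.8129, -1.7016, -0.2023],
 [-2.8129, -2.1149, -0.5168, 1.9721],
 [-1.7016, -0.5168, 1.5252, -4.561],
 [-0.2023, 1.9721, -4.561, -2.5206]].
sigma(A) ≈ {-6, -4, 3, 5}

A is real symmetric, so its spectrum consists of real eigenvalues. Expanding the characteristic polynomial of the displayed matrix gives
  det(λ I - A) = p(λ) = λ^4 + (2)λ^3 + (-41)λ^2 + (-42)λ + (360.0053).
Solving p(λ) = 0 yields eigenvalues ≈ -6, -4, 3, 5. (A is shown rounded to 4 decimals, so these recover the underlying integer eigenvalues to within that precision.)
Verification: the trace of A = -2 equals the sum of eigenvalues -2, and det(A) ≈ 360.0053 matches the eigenvalue product 360.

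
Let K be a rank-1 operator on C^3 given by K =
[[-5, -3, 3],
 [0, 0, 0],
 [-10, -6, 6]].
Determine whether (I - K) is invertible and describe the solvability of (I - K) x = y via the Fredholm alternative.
(I - K) is singular (det(I - K) = 0, i.e. 1 ∈ sigma(K)). (I - K) x = y is solvable iff y ⊥ ker((I - K)^*) = span{(-5, -3, 3)}, i.e. iff -5y_1 - 3y_2 + 3y_3 = 0. When solvable, the solutions are x = y + c·(1, 0, 2), c arbitrary (ker(I - K) = span{(1, 0, 2)}, dimension 1).

K has rank 1, so it is an outer product K = u v^T: every row of K is a multiple of one row vector. Reading off the entries, u = (1, 0, 2) and v = (-5, -3, 3) (row i of K equals u_i·v^T). A rank-one matrix u v^T satisfies K u = u (v·u) and kills the (2)-dimensional subspace v^⊥, so its characteristic polynomial is lambda^2 (lambda - v·u) with v·u = tr K = 1. Hence the eigenvalues of I - K are 1 (multiplicity 2) and 1 - (1) = 0, so det(I - K) = 0. (Direct check: I - K =
[[6, 3, -3],
 [0, 1, 0],
 [10, 6, -5]]
has determinant 0.) So 1 is an eigenvalue of K and (I - K) is not invertible. The finite-dimensional Fredholm alternative says: either (I - K) is invertible, or ker(I - K) ≠ {0} and then range(I - K) = ker((I - K)^*)^⊥, with dim ker(I - K) = dim ker((I - K)^*). We are in the second case, so we need both kernels. Kernel of I - K: (I - K) u = u - u (v·u) = u - u = 0, so ker(I - K) = span{u} = span{(1, 0, 2)} (it is exactly 1-dimensional because rank(I - K) = 2). Kernel of the adjoint: K is real, so (I - K)^* = I - K^T = I - v u^T, and (I - v u^T) v = v - v (u·v) = 0; hence ker((I - K)^*) = span{v} = span{(-5, -3, 3)}. Therefore (I - K) x = y is solvable iff <y, v> = 0, i.e. iff -5y_1 - 3y_2 + 3y_3 = 0. When this holds, K y = u (v·y) = 0, so (I - K) y = y and x = y is a particular solution; the full solution set is the line x = y + c·u = y + c·(1, 0, 2), c ∈ C.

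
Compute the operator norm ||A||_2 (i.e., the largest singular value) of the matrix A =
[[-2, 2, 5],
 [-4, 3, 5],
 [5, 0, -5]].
||A||_2 ≈ 11.173 (= sqrt(largest eigenvalue of A^T A))

||A||_2 = sigma_max(A) = sqrt(lambda_max(A^T A)). Form the symmetric matrix M = A^T A =
[[45, -16, -55],
 [-16, 13, 25],
 [-55, 25, 75]].
Its characteristic polynomial (trace, sum of principal 2x2 minors, determinant of M give the coefficients) is
  p(λ) = det(λ I - M) = λ^3 - 133λ^2 + 1029λ - 1225.
No integer candidate from the rational root theorem (±divisors of 1225) is a root, so the roots are irrational. The cubic discriminant is Δ = 5820907568 > 0, so there are three distinct real roots. p(1) = -328 and p(2) = 309 have opposite signs, so a root lies in (1, 2); Newton's method refines it to λ ≈ 1.4647. p(6) = 377 and p(7) = -196 have opposite signs, so a root lies in (6, 7); Newton's method refines it to λ ≈ 6.6995. p(124) = -12013 and p(125) = 2400 have opposite signs, so a root lies in (124, 125); Newton's method refines it to λ ≈ 124.8358. Check (Vieta): the three roots sum to 133, matching tr M = 133.
So the eigenvalues of A^T A are ≈ 1.4647, 6.6995, 124.8358 (all ≥ 0, as they must be for A^T A). The largest is λ_max ≈ 124.8358, hence ||A||_2 = sqrt(λ_max) ≈ 11.173.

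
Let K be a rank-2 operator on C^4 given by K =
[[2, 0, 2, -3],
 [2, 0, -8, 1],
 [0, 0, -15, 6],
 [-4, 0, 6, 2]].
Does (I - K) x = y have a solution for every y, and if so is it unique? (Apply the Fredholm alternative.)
(I - K) is invertible (det(I - K) = -92 ≠ 0), so for every y in C^4 the equation (I - K) x = y has a unique solution.

K has rank 2 and factors as K = U V^T = u1 v1^T + u2 v2^T with u1 = (0, 2, 3, -2), v1 = (2, 0, -3, -1), u2 = (-1, 1, 3, 0), v2 = (-2, 0, -2, 3) (multiplying out reproduces the displayed K). The nonzero eigenvalues of U V^T coincide with those of the 2 x 2 matrix G = V^T U = [[v1·u1, v1·u2], [v2·u1, v2·u2]] = [[-7, -11], [-12, -4]], and by the Sylvester determinant identity det(I_4 - U V^T) = det(I_2 - V^T U) = det([[8, 11], [12, 5]]) = (8)(5) - (11)(12) = -92. (Direct check: I - K =
[[-1, 0, -2, 3],
 [-2, 1, 8, -1],
 [0, 0, 16, -6],
 [4, 0, -6, -1]]
has determinant -92.) The finite-dimensional Fredholm alternative says: either (I - K) is invertible, or ker(I - K) ≠ {0} and then range(I - K) = ker((I - K)^*)^⊥, with dim ker(I - K) = dim ker((I - K)^*). Since det(I - K) ≠ 0, 1 is not an eigenvalue of K and ker(I - K) = {0}, so we are in the first case: for every y there is a unique x = (I - K)^(-1) y. (Explicitly, by the Woodbury identity, (I - U V^T)^(-1) = I + U (I_2 - G)^(-1) V^T.)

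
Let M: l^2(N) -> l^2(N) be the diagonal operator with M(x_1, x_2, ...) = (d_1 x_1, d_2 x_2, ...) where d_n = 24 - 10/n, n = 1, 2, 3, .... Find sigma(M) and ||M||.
sigma(M) = {24 - 10/n : n ≥ 1} ∪ {24}; ||M|| = 24

A bounded diagonal operator on l^2 with diagonal entries d_n has spectrum equal to the closure of {d_n : n ≥ 1}: every d_n is an eigenvalue (with eigenvector e_n), so {d_n} ⊂ sigma(M); the spectrum is closed, so its closure is too; and for lambda not in the closure, (M - lambda I) has bounded inverse (the diagonal entries 1/(d_n - lambda) are bounded). For our sequence d_n = 24 - 10/n, n = 1, 2, 3, ...:
  - {d_n} = {24 - 10/n : n ≥ 1}; the only limit point is 24
  - closure = {24 - 10/n : n ≥ 1} ∪ {24}
For the norm: a diagonal operator has ||M|| = sup_n |d_n|. Here d_n = 24 - 10/n increases monotonically from d_1 = 14 toward 24, with all terms in [14, 24); so sup_n |d_n| = 24 (the supremum is the limit, not attained). So ||M|| = 24.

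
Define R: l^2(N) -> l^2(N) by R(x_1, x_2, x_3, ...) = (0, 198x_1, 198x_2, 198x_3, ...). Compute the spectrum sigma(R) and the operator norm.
sigma(R) = closed disk {z in C : |z| ≤ 198}; ||R|| = 198

Note R = 198·U where U is the unit right shift (U x)_k = x_{k-1} (with x_0 := 0); so ||R|| = 198||U|| and sigma(R) = 198·sigma(U). ||R x||^2 = sum_{k≥1} |198x_k|^2 = 39204||x||^2, so ||R|| = 198 and sigma(R) ⊂ {|z| ≤ 198}. For any |lambda| < 198, the equation (R - lambda I) x = 0 forces x_1 = 0, then 198x_k = lambda x_{k+1} ⇒ x = 0, so R has no eigenvalues. But (R - lambda I) is not surjective for |lambda| < 198: solving (R - lambda I) x = e_1 would require x_n proportional to (lambda/198)^(-n), which is not in l^2. So every |lambda| < 198 lies in the residual spectrum. The boundary |lambda| = 198 is in the approximate point spectrum (the spectrum is closed). Hence sigma(R) is the closed disk of radius 198.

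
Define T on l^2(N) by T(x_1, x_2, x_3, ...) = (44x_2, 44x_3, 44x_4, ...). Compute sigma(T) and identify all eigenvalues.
sigma(T) = closed disk {z in C : |z| ≤ 44}; sigma_p(T) = open disk {z in C : |z| < 44}

Note T = 44·V where V is the unit left shift (V x)_k = x_{k+1}; so sigma(T) = 44·sigma(V) and ||T|| = 44||V||. ||T x||^2 = 1936sum_{k≥2} |x_k|^2 ≤ 1936||x||^2, with equality on {x : x_1 = 0}, so ||T|| = 44. For any lambda with |lambda| < 44, set r = lambda/44 (|r| < 1); the vector x = (1, r, r^2, ...) is in l^2 and satisfies T x = 44(r, r^2, ...) = lambda x, so lambda is an eigenvalue. On the boundary |lambda| = 44 the geometric series diverges, so no l^2 eigenvector exists, but these lambda lie in the approximate point spectrum. Hence sigma(T) is the closed disk of radius 44 and sigma_p(T) is the open disk.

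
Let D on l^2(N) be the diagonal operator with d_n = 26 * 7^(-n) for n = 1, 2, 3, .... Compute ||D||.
||D|| = 26/7 (attained at n = 1)

For D diagonal, ||D|| = sup_n |d_n|. The sequence d_n = 26 * 7^(-n) is positive and strictly decreasing (ratio 7^(-1) < 1), so the supremum is d_1 = 26/7. Hence ||D|| = 26/7.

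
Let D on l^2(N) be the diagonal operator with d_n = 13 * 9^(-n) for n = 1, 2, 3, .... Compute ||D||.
||D|| = 13/9 (attained at n = 1)

For D diagonal, ||D|| = sup_n |d_n|. The sequence d_n = 13 * 9^(-n) is positive and strictly decreasing (ratio 9^(-1) < 1), so the supremum is d_1 = 13/9. Hence ||D|| = 13/9.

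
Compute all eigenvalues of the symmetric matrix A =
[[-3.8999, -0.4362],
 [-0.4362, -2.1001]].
sigma(A) ≈ {-4, -2}

A is real symmetric, so its spectrum consists of real eigenvalues. Expanding the characteristic polynomial of the displayed matrix gives
  det(λ I - A) = p(λ) = λ^2 + (6)λ + (8).
Solving p(λ) = 0 yields eigenvalues ≈ -4, -2. (A is shown rounded to 4 decimals, so these recover the underlying integer eigenvalues to within that precision.)
Verification: the trace of A = -6 equals the sum of eigenvalues -6, and det(A) ≈ 7.9999 matches the eigenvalue product 8.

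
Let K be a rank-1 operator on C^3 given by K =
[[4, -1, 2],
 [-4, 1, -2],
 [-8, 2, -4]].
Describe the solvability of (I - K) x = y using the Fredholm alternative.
(I - K) is singular (det(I - K) = 0, i.e. 1 ∈ sigma(K)). (I - K) x = y is solvable iff y ⊥ ker((I - K)^*) = span{(4, -1, 2)}, i.e. iff 4y_1 - y_2 + 2y_3 = 0. When solvable, the solutions are x = y + c·(1, -1, -2), c arbitrary (ker(I - K) = span{(1, -1, -2)}, dimension 1).

K has rank 1, so it is an outer product K = u v^T: every row of K is a multiple of one row vector. Reading off the entries, u = (1, -1, -2) and v = (4, -1, 2) (row i of K equals u_i·v^T). A rank-one matrix u v^T satisfies K u = u (v·u) and kills the (2)-dimensional subspace v^⊥, so its characteristic polynomial is lambda^2 (lambda - v·u) with v·u = tr K = 1. Hence the eigenvalues of I - K are 1 (multiplicity 2) and 1 - (1) = 0, so det(I - K) = 0. (Direct check: I - K =
[[-3, 1, -2],
 [4, 0, 2],
 [8, -2, 5]]
has determinant 0.) So 1 is an eigenvalue of K and (I - K) is not invertible. The finite-dimensional Fredholm alternative says: either (I - K) is invertible, or ker(I - K) ≠ {0} and then range(I - K) = ker((I - K)^*)^⊥, with dim ker(I - K) = dim ker((I - K)^*). We are in the second case, so we need both kernels. Kernel of I - K: (I - K) u = u - u (v·u) = u - u = 0, so ker(I - K) = span{u} = span{(1, -1, -2)} (it is exactly 1-dimensional because rank(I - K) = 2). Kernel of the adjoint: K is real, so (I - K)^* = I - K^T = I - v u^T, and (I - v u^T) v = v - v (u·v) = 0; hence ker((I - K)^*) = span{v} = span{(4, -1, 2)}. Therefore (I - K) x = y is solvable iff <y, v> = 0, i.e. iff 4y_1 - y_2 + 2y_3 = 0. When this holds, K y = u (v·y) = 0, so (I - K) y = y and x = y is a particular solution; the full solution set is the line x = y + c·u = y + c·(1, -1, -2), c ∈ C.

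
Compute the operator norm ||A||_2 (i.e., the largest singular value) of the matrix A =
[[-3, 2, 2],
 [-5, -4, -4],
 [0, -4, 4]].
||A||_2 = sqrt((74 + sqrt(1604))/2) ≈ 7.5515 (= sqrt(largest eigenvalue of A^T A))

||A||_2 = sigma_max(A) = sqrt(lambda_max(A^T A)). Form the symmetric matrix M = A^T A =
[[34, 14, 14],
 [14, 36, 4],
 [14, 4, 36]].
Its characteristic polynomial (trace, sum of principal 2x2 minors, determinant of M give the coefficients) is
  p(λ) = det(λ I - M) = λ^3 - 106λ^2 + 3336λ - 30976.
By the rational root theorem any rational root is an integer divisor of 30976. Testing λ = 32: p(32) = 32768 - 108544 + 106752 - 30976 = 0, so λ = 32 is a root. Dividing out (λ - 32) leaves p(λ) = (λ - 32)(λ^2 - 74λ + 968). For λ^2 - 74λ + 968 the discriminant is 1604. It is nonnegative but not a perfect square, so the roots are real and irrational: λ = (74 ± sqrt(1604))/2 ≈ 57.025, 16.975.
So the eigenvalues of A^T A are ≈ 16.975, 32, 57.025 (all ≥ 0, as they must be for A^T A). The largest is λ_max = (74 + sqrt(1604))/2 ≈ 57.025, hence ||A||_2 = sqrt(λ_max) = sqrt((74 + sqrt(1604))/2) ≈ 7.5515.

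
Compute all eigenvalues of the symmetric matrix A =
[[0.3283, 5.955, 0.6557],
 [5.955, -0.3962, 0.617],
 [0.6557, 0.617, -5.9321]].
sigma(A) ≈ {-6, 6} (-6 with multiplicity 2)

A is real symmetric, so its spectrum consists of real eigenvalues. Expanding the characteristic polynomial of the displayed matrix gives
  det(λ I - A) = p(λ) = λ^3 + (6)λ^2 + (-36)λ + (-216).
Solving p(λ) = 0 yields eigenvalues ≈ -6, -6, 6. (A is shown rounded to 4 decimals, so these recover the underlying integer eigenvalues to within that precision.)
Verification: the trace of A = -6 equals the sum of eigenvalues -6, and det(A) ≈ 215.9996 matches the eigenvalue product 216.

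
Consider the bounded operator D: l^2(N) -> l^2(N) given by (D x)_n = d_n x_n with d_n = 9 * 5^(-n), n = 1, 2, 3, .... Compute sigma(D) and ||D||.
sigma(D) = {9 * 5^(-n) : n ≥ 1} ∪ {0}; ||D|| = 9/5

A bounded diagonal operator on l^2 with diagonal entries d_n has spectrum equal to the closure of {d_n : n ≥ 1}: every d_n is an eigenvalue (with eigenvector e_n), so {d_n} ⊂ sigma(D); the spectrum is closed, so its closure is too; and for lambda not in the closure, (D - lambda I) has bounded inverse (the diagonal entries 1/(d_n - lambda) are bounded). For our sequence d_n = 9 * 5^(-n), n = 1, 2, 3, ...:
  - {d_n} = {9 * 5^(-n) : n ≥ 1}; the only limit point is 0
  - closure = {9 * 5^(-n) : n ≥ 1} ∪ {0}
For the norm: a diagonal operator has ||D|| = sup_n |d_n|. Here d_n = 9 * 5^(-n) is positive and decreasing, so sup_n |d_n| = d_1 = 9/5. So ||D|| = 9/5.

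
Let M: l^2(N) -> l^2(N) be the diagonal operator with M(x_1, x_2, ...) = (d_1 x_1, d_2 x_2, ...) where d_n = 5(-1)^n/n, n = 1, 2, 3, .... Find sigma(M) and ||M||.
sigma(M) = {5(-1)^n/n : n ≥ 1} ∪ {0}; ||M|| = 5

A bounded diagonal operator on l^2 with diagonal entries d_n has spectrum equal to the closure of {d_n : n ≥ 1}: every d_n is an eigenvalue (with eigenvector e_n), so {d_n} ⊂ sigma(M); the spectrum is closed, so its closure is too; and for lambda not in the closure, (M - lambda I) has bounded inverse (the diagonal entries 1/(d_n - lambda) are bounded). For our sequence d_n = 5(-1)^n/n, n = 1, 2, 3, ...:
  - {d_n} = {5(-1)^n/n : n ≥ 1}; the only limit point is 0
  - closure = {5(-1)^n/n : n ≥ 1} ∪ {0}
For the norm: a diagonal operator has ||M|| = sup_n |d_n|. Here |d_n| = 5/n is decreasing, so sup_n |d_n| = |d_1| = 5. So ||M|| = 5.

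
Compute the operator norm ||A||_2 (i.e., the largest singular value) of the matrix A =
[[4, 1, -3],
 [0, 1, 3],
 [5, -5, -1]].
||A||_2 ≈ 7.9145 (= sqrt(largest eigenvalue of A^T A))

||A||_2 = sigma_max(A) = sqrt(lambda_max(A^T A)). Form the symmetric matrix M = A^T A =
[[41, -21, -17],
 [-21, 27, 5],
 [-17, 5, 19]].
Its characteristic polynomial (trace, sum of principal 2x2 minors, determinant of M give the coefficients) is
  p(λ) = det(λ I - M) = λ^3 - 87λ^2 + 1644λ - 7396.
No integer candidate from the rational root theorem (±divisors of 7396) is a root, so the roots are irrational. The cubic discriminant is Δ = 766773648 > 0, so there are three distinct real roots. p(6) = -448 and p(7) = 192 have opposite signs, so a root lies in (6, 7); Newton's method refines it to λ ≈ 6.677. p(17) = 322 and p(18) = -160 have opposite signs, so a root lies in (17, 18); Newton's method refines it to λ ≈ 17.6835. p(62) = -1568 and p(63) = 920 have opposite signs, so a root lies in (62, 63); Newton's method refines it to λ ≈ 62.6395. Check (Vieta): the three roots sum to 87, matching tr M = 87.
So the eigenvalues of A^T A are ≈ 6.677, 17.6835, 62.6395 (all ≥ 0, as they must be for A^T A). The largest is λ_max ≈ 62.6395, hence ||A||_2 = sqrt(λ_max) ≈ 7.9145.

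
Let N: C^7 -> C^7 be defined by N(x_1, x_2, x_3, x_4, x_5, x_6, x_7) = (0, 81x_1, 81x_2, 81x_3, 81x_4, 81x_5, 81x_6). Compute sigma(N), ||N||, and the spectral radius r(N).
sigma(N) = {0}; ||N|| = 81; r(N) = 0. (N is nilpotent with N^7 = 0.)

On C^7, N is a strictly lower-triangular matrix with 81 on the subdiagonal and zeros elsewhere, so its characteristic polynomial is lambda^7 and every eigenvalue is 0: sigma(N) = {0}. For the operator norm, N e_i = 81e_{i+1} for i = 1, ..., 6 and N e_7 = 0, so the singular values of N are 81 (with multiplicity 6) and 0; hence ||N|| = 81. The spectral radius r(N) = max|lambda| = 0. Note ||N|| > r(N) — characteristic of non-normal nilpotent operators. Indeed N^7 = 0.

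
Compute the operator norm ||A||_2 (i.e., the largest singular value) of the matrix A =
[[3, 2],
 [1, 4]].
||A||_2 = sqrt((30 + sqrt(500))/2) ≈ 5.1167 (= sqrt(largest eigenvalue of A^T A))

||A||_2 = sigma_max(A) = sqrt(lambda_max(A^T A)). Form the symmetric matrix M = A^T A =
[[10, 10],
 [10, 20]].
Its characteristic polynomial (trace, determinant of M give the coefficients) is
  p(λ) = det(λ I - M) = λ^2 - 30λ + 100.
For λ^2 - 30λ + 100 the discriminant is 500. It is nonnegative but not a perfect square, so the roots are real and irrational: λ = (30 ± sqrt(500))/2 ≈ 26.1803, 3.8197.
So the eigenvalues of A^T A are ≈ 3.8197, 26.1803 (all ≥ 0, as they must be for A^T A). The largest is λ_max = (30 + sqrt(500))/2 ≈ 26.1803, hence ||A||_2 = sqrt(λ_max) = sqrt((30 + sqrt(500))/2) ≈ 5.1167.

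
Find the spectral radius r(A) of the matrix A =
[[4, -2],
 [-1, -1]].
r(A) = (3 + sqrt(33))/2 ≈ 4.3723

The eigenvalues of A are the roots of its characteristic polynomial. With M = A (coefficients from the trace and determinant):
  p(λ) = det(λ I - M) = λ^2 - 3λ - 6.
For λ^2 - 3λ - 6 the discriminant is 33. It is nonnegative but not a perfect square, so the roots are real and irrational: λ = (3 ± sqrt(33))/2 ≈ 4.3723, -1.3723.
Thus the eigenvalues (to 4 decimals) are 4.3723 (modulus 4.3723); -1.3723 (modulus 1.3723). The spectral radius is the largest modulus: r(A) = (3 + sqrt(33))/2 ≈ 4.3723. (Cross-check: r(A) ≤ ||A||_2 ≈ 4.4966; equality holds whenever A is normal, though it can also hold for some non-normal A.)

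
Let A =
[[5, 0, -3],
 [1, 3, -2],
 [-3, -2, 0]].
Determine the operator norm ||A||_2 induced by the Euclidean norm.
||A||_2 ≈ 6.8996 (= sqrt(largest eigenvalue of A^T A))

||A||_2 = sigma_max(A) = sqrt(lambda_max(A^T A)). Form the symmetric matrix M = A^T A =
[[35, 9, -17],
 [9, 13, -6],
 [-17, -6, 13]].
Its characteristic polynomial (trace, sum of principal 2x2 minors, determinant of M give the coefficients) is
  p(λ) = det(λ I - M) = λ^3 - 61λ^2 + 673λ - 1681.
No integer candidate from the rational root theorem (±divisors of 1681) is a root, so the roots are irrational. The cubic discriminant is Δ = 105729824 > 0, so there are three distinct real roots. p(3) = -184 and p(4) = 99 have opposite signs, so a root lies in (3, 4); Newton's method refines it to λ ≈ 3.6077. p(9) = 164 and p(10) = -51 have opposite signs, so a root lies in (9, 10); Newton's method refines it to λ ≈ 9.7878. p(47) = -976 and p(48) = 671 have opposite signs, so a root lies in (47, 48); Newton's method refines it to λ ≈ 47.6044. Check (Vieta): the three roots sum to 61, matching tr M = 61.
So the eigenvalues of A^T A are ≈ 3.6077, 9.7878, 47.6044 (all ≥ 0, as they must be for A^T A). The largest is λ_max ≈ 47.6044, hence ||A||_2 = sqrt(λ_max) ≈ 6.8996.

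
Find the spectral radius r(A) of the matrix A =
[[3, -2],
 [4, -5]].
r(A) = (2 + sqrt(32))/2 ≈ 3.8284

The eigenvalues of A are the roots of its characteristic polynomial. With M = A (coefficients from the trace and determinant):
  p(λ) = det(λ I - M) = λ^2 + 2λ - 7.
For λ^2 + 2λ - 7 the discriminant is 32. It is nonnegative but not a perfect square, so the roots are real and irrational: λ = (-2 ± sqrt(32))/2 ≈ 1.8284, -3.8284.
Thus the eigenvalues (to 4 decimals) are 1.8284 (modulus 1.8284); -3.8284 (modulus 3.8284). The spectral radius is the largest modulus: r(A) = (2 + sqrt(32))/2 ≈ 3.8284. (Cross-check: r(A) ≤ ||A||_2 ≈ 7.2854; equality holds whenever A is normal, though it can also hold for some non-normal A.)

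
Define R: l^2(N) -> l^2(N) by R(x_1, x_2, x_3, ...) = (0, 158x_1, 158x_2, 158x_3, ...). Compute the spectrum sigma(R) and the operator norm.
sigma(R) = closed disk {z in C : |z| ≤ 158}; ||R|| = 158

Note R = 158·U where U is the unit right shift (U x)_k = x_{k-1} (with x_0 := 0); so ||R|| = 158||U|| and sigma(R) = 158·sigma(U). ||R x||^2 = sum_{k≥1} |158x_k|^2 = 24964||x||^2, so ||R|| = 158 and sigma(R) ⊂ {|z| ≤ 158}. For any |lambda| < 158, the equation (R - lambda I) x = 0 forces x_1 = 0, then 158x_k = lambda x_{k+1} ⇒ x = 0, so R has no eigenvalues. But (R - lambda I) is not surjective for |lambda| < 158: solving (R - lambda I) x = e_1 would require x_n proportional to (lambda/158)^(-n), which is not in l^2. So every |lambda| < 158 lies in the residual spectrum. The boundary |lambda| = 158 is in the approximate point spectrum (the spectrum is closed). Hence sigma(R) is the closed disk of radius 158.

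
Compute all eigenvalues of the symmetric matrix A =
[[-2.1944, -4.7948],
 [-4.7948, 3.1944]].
sigma(A) ≈ {-5, 6}

A is real symmetric, so its spectrum consists of real eigenvalues. Expanding the characteristic polynomial of the displayed matrix gives
  det(λ I - A) = p(λ) = λ^2 + (-1)λ + (-30).
Solving p(λ) = 0 yields eigenvalues ≈ -5, 6. (A is shown rounded to 4 decimals, so these recover the underlying integer eigenvalues to within that precision.)
Verification: the trace of A = 1 equals the sum of eigenvalues 1, and det(A) ≈ -29.9999 matches the eigenvalue product -30.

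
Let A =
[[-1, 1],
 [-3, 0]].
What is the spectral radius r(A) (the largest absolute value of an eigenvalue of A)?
r(A) = sqrt(3) ≈ 1.7321

The eigenvalues of A are the roots of its characteristic polynomial. With M = A (coefficients from the trace and determinant):
  p(λ) = det(λ I - M) = λ^2 + λ + 3.
For λ^2 + λ + 3 the discriminant is -11. It is negative, so the roots are the complex-conjugate pair λ = -1/2 ± (sqrt(11)/2) i ≈ -0.5 ± 1.6583i. For a conjugate pair the product of the roots equals the constant term, so |λ|^2 = 3 and |λ| = sqrt(3) ≈ 1.7321.
Thus the eigenvalues (to 4 decimals) are -0.5 ± 1.6583i (modulus 1.7321). The spectral radius is the largest modulus: r(A) = sqrt(3) ≈ 1.7321. (Cross-check: r(A) ≤ ||A||_2 ≈ 3.1796; equality holds whenever A is normal, though it can also hold for some non-normal A.)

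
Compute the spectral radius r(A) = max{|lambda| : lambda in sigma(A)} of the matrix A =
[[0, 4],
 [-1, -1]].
r(A) = 2

The eigenvalues of A are the roots of its characteristic polynomial. With M = A (coefficients from the trace and determinant):
  p(λ) = det(λ I - M) = λ^2 + λ + 4.
For λ^2 + λ + 4 the discriminant is -15. It is negative, so the roots are the complex-conjugate pair λ = -1/2 ± (sqrt(15)/2) i ≈ -0.5 ± 1.9365i. For a conjugate pair the product of the roots equals the constant term, so |λ|^2 = 4 and |λ| = sqrt(4) = 2.
Thus the eigenvalues (to 4 decimals) are -0.5 ± 1.9365i (modulus 2). The spectral radius is the largest modulus: r(A) = 2. (Cross-check: r(A) ≤ ||A||_2 ≈ 4.1306; equality holds whenever A is normal, though it can also hold for some non-normal A.)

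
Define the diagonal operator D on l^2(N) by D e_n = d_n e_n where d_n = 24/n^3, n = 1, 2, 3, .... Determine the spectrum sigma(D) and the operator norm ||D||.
sigma(D) = {24/n^3 : n ≥ 1} ∪ {0}; ||D|| = 24

A bounded diagonal operator on l^2 with diagonal entries d_n has spectrum equal to the closure of {d_n : n ≥ 1}: every d_n is an eigenvalue (with eigenvector e_n), so {d_n} ⊂ sigma(D); the spectrum is closed, so its closure is too; and for lambda not in the closure, (D - lambda I) has bounded inverse (the diagonal entries 1/(d_n - lambda) are bounded). For our sequence d_n = 24/n^3, n = 1, 2, 3, ...:
  - {d_n} = {24/n^3 : n ≥ 1}; the only limit point is 0
  - closure = {24/n^3 : n ≥ 1} ∪ {0}
For the norm: a diagonal operator has ||D|| = sup_n |d_n|. Here d_n = 24/n^3 is positive and decreasing, so sup_n |d_n| = d_1 = 24. So ||D|| = 24.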